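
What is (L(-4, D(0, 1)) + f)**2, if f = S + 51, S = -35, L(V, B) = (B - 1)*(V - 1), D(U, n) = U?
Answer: 441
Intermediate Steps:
L(V, B) = (-1 + B)*(-1 + V)
f = 16 (f = -35 + 51 = 16)
(L(-4, D(0, 1)) + f)**2 = ((1 - 1*0 - 1*(-4) + 0*(-4)) + 16)**2 = ((1 + 0 + 4 + 0) + 16)**2 = (5 + 16)**2 = 21**2 = 441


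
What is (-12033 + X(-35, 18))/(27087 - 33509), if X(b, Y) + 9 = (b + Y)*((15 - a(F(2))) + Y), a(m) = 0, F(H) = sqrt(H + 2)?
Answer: 12603/6422 ≈ 1.9625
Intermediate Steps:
F(H) = sqrt(2 + H)
X(b, Y) = -9 + (15 + Y)*(Y + b) (X(b, Y) = -9 + (b + Y)*((15 - 1*0) + Y) = -9 + (Y + b)*((15 + 0) + Y) = -9 + (Y + b)*(15 + Y) = -9 + (15 + Y)*(Y + b))
(-12033 + X(-35, 18))/(27087 - 33509) = (-12033 + (-9 + 18**2 + 15*18 + 15*(-35) + 18*(-35)))/(27087 - 33509) = (-12033 + (-9 + 324 + 270 - 525 - 630))/(-6422) = (-12033 - 570)*(-1/6422) = -12603*(-1/6422) = 12603/6422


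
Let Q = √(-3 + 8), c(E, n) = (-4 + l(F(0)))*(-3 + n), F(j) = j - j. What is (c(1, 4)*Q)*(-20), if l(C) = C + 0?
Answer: 80*√5 ≈ 178.89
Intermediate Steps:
F(j) = 0
l(C) = C
c(E, n) = 12 - 4*n (c(E, n) = (-4 + 0)*(-3 + n) = -4*(-3 + n) = 12 - 4*n)
Q = √5 ≈ 2.2361
(c(1, 4)*Q)*(-20) = ((12 - 4*4)*√5)*(-20) = ((12 - 16)*√5)*(-20) = -4*√5*(-20) = 80*√5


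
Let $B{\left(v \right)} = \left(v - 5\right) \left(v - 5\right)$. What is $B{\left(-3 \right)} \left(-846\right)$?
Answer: $-54144$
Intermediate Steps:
$B{\left(v \right)} = \left(-5 + v\right)^{2}$ ($B{\left(v \right)} = \left(-5 + v\right) \left(-5 + v\right) = \left(-5 + v\right)^{2}$)
$B{\left(-3 \right)} \left(-846\right) = \left(-5 - 3\right)^{2} \left(-846\right) = \left(-8\right)^{2} \left(-846\right) = 64 \left(-846\right) = -54144$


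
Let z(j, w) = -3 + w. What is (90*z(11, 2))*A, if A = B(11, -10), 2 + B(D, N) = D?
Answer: -810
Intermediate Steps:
B(D, N) = -2 + D
A = 9 (A = -2 + 11 = 9)
(90*z(11, 2))*A = (90*(-3 + 2))*9 = (90*(-1))*9 = -90*9 = -810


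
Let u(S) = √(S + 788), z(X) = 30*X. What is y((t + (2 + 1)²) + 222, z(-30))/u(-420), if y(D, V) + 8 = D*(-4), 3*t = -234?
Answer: -155*√23/23 ≈ -32.320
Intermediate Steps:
t = -78 (t = (⅓)*(-234) = -78)
y(D, V) = -8 - 4*D (y(D, V) = -8 + D*(-4) = -8 - 4*D)
u(S) = √(788 + S)
y((t + (2 + 1)²) + 222, z(-30))/u(-420) = (-8 - 4*((-78 + (2 + 1)²) + 222))/(√(788 - 420)) = (-8 - 4*((-78 + 3²) + 222))/(√368) = (-8 - 4*((-78 + 9) + 222))/((4*√23)) = (-8 - 4*(-69 + 222))*(√23/92) = (-8 - 4*153)*(√23/92) = (-8 - 612)*(√23/92) = -155*√23/23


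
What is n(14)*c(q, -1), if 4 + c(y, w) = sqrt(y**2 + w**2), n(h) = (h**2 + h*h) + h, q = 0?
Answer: -1218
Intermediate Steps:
n(h) = h + 2*h**2 (n(h) = (h**2 + h**2) + h = 2*h**2 + h = h + 2*h**2)
c(y, w) = -4 + sqrt(w**2 + y**2) (c(y, w) = -4 + sqrt(y**2 + w**2) = -4 + sqrt(w**2 + y**2))
n(14)*c(q, -1) = (14*(1 + 2*14))*(-4 + sqrt((-1)**2 + 0**2)) = (14*(1 + 28))*(-4 + sqrt(1 + 0)) = (14*29)*(-4 + sqrt(1)) = 406*(-4 + 1) = 406*(-3) = -1218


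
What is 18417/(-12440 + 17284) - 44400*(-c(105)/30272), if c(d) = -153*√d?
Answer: 2631/692 - 424575*√105/1892 ≈ -2295.7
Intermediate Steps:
18417/(-12440 + 17284) - 44400*(-c(105)/30272) = 18417/(-12440 + 17284) - 44400*153*√105/30272 = 18417/4844 - 44400*153*√105/30272 = 18417*(1/4844) - 44400*153*√105/30272 = 2631/692 - 424575*√105/1892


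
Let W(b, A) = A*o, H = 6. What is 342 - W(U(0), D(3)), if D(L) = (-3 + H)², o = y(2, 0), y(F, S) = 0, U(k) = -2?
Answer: 342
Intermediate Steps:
o = 0
D(L) = 9 (D(L) = (-3 + 6)² = 3² = 9)
W(b, A) = 0 (W(b, A) = A*0 = 0)
342 - W(U(0), D(3)) = 342 - 1*0 = 342 + 0 = 342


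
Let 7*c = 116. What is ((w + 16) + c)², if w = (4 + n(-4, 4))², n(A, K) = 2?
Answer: 230400/49 ≈ 4702.0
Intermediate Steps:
c = 116/7 (c = (⅐)*116 = 116/7 ≈ 16.571)
w = 36 (w = (4 + 2)² = 6² = 36)
((w + 16) + c)² = ((36 + 16) + 116/7)² = (52 + 116/7)² = (480/7)² = 230400/49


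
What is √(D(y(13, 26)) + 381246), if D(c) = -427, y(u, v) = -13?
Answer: √380819 ≈ 617.11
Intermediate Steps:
√(D(y(13, 26)) + 381246) = √(-427 + 381246) = √380819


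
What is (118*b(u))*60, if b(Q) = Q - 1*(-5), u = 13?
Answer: 127440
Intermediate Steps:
b(Q) = 5 + Q (b(Q) = Q + 5 = 5 + Q)
(118*b(u))*60 = (118*(5 + 13))*60 = (118*18)*60 = 2124*60 = 127440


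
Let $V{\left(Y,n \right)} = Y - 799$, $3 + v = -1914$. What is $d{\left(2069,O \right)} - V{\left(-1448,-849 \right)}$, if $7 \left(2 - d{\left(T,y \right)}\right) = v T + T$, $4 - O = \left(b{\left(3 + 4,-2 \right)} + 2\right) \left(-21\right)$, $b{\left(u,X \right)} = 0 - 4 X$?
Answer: $\frac{3979947}{7} \approx 5.6856 \cdot 10^{5}$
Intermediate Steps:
$v = -1917$ ($v = -3 - 1914 = -1917$)
$b{\left(u,X \right)} = - 4 X$
$V{\left(Y,n \right)} = -799 + Y$
$O = 214$ ($O = 4 - \left(\left(-4\right) \left(-2\right) + 2\right) \left(-21\right) = 4 - \left(8 + 2\right) \left(-21\right) = 4 - 10 \left(-21\right) = 4 - -210 = 4 + 210 = 214$)
$d{\left(T,y \right)} = 2 + \frac{1916 T}{7}$ ($d{\left(T,y \right)} = 2 - \frac{- 1917 T + T}{7} = 2 - \frac{\left(-1916\right) T}{7} = 2 + \frac{1916 T}{7}$)
$d{\left(2069,O \right)} - V{\left(-1448,-849 \right)} = \left(2 + \frac{1916}{7} \cdot 2069\right) - \left(-799 - 1448\right) = \left(2 + \frac{3964204}{7}\right) - -2247 = \frac{3964218}{7} + 2247 = \frac{3979947}{7}$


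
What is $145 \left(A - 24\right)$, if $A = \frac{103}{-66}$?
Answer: $- \frac{244615}{66} \approx -3706.3$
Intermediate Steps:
$A = - \frac{103}{66}$ ($A = 103 \left(- \frac{1}{66}\right) = - \frac{103}{66} \approx -1.5606$)
$145 \left(A - 24\right) = 145 \left(- \frac{103}{66} - 24\right) = 145 \left(- \frac{1687}{66}\right) = - \frac{244615}{66}$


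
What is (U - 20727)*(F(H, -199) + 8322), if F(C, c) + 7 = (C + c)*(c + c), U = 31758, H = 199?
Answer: 91722765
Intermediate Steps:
F(C, c) = -7 + 2*c*(C + c) (F(C, c) = -7 + (C + c)*(c + c) = -7 + (C + c)*(2*c) = -7 + 2*c*(C + c))
(U - 20727)*(F(H, -199) + 8322) = (31758 - 20727)*((-7 + 2*(-199)**2 + 2*199*(-199)) + 8322) = 11031*((-7 + 2*39601 - 79202) + 8322) = 11031*((-7 + 79202 - 79202) + 8322) = 11031*(-7 + 8322) = 11031*8315 = 91722765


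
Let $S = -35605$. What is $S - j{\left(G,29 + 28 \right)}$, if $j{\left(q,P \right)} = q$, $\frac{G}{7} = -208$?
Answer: $-34149$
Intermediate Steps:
$G = -1456$ ($G = 7 \left(-208\right) = -1456$)
$S - j{\left(G,29 + 28 \right)} = -35605 - -1456 = -35605 + 1456 = -34149$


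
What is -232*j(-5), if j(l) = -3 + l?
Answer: 1856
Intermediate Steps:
-232*j(-5) = -232*(-3 - 5) = -232*(-8) = 1856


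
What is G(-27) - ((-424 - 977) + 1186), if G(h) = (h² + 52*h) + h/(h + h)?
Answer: -919/2 ≈ -459.50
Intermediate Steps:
G(h) = ½ + h² + 52*h (G(h) = (h² + 52*h) + h/((2*h)) = (h² + 52*h) + h*(1/(2*h)) = (h² + 52*h) + ½ = ½ + h² + 52*h)
G(-27) - ((-424 - 977) + 1186) = (½ + (-27)² + 52*(-27)) - ((-424 - 977) + 1186) = (½ + 729 - 1404) - (-1401 + 1186) = -1349/2 - 1*(-215) = -1349/2 + 215 = -919/2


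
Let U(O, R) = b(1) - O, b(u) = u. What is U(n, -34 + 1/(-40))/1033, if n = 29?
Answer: -28/1033 ≈ -0.027106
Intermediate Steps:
U(O, R) = 1 - O
U(n, -34 + 1/(-40))/1033 = (1 - 1*29)/1033 = (1 - 29)*(1/1033) = -28*1/1033 = -28/1033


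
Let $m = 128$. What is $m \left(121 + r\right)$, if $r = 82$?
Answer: $25984$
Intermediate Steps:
$m \left(121 + r\right) = 128 \left(121 + 82\right) = 128 \cdot 203 = 25984$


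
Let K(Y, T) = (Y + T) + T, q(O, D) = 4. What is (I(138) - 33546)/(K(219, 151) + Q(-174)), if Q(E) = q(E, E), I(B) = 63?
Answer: -11161/175 ≈ -63.777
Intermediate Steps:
K(Y, T) = Y + 2*T (K(Y, T) = (T + Y) + T = Y + 2*T)
Q(E) = 4
(I(138) - 33546)/(K(219, 151) + Q(-174)) = (63 - 33546)/((219 + 2*151) + 4) = -33483/((219 + 302) + 4) = -33483/(521 + 4) = -33483/525 = -33483*1/525 = -11161/175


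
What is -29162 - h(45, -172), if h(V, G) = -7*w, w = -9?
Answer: -29225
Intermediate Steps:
h(V, G) = 63 (h(V, G) = -7*(-9) = 63)
-29162 - h(45, -172) = -29162 - 1*63 = -29162 - 63 = -29225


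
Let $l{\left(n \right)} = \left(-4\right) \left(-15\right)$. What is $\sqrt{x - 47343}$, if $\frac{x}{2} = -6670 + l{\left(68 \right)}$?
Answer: $i \sqrt{60563} \approx 246.1 i$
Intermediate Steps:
$l{\left(n \right)} = 60$
$x = -13220$ ($x = 2 \left(-6670 + 60\right) = 2 \left(-6610\right) = -13220$)
$\sqrt{x - 47343} = \sqrt{-13220 - 47343} = \sqrt{-60563} = i \sqrt{60563}$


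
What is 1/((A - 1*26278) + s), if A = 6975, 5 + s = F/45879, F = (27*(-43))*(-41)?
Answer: -373/7201497 ≈ -5.1795e-5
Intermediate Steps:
F = 47601 (F = -1161*(-41) = 47601)
s = -1478/373 (s = -5 + 47601/45879 = -5 + 47601*(1/45879) = -5 + 387/373 = -1478/373 ≈ -3.9625)
1/((A - 1*26278) + s) = 1/((6975 - 1*26278) - 1478/373) = 1/((6975 - 26278) - 1478/373) = 1/(-19303 - 1478/373) = 1/(-7201497/373) = -373/7201497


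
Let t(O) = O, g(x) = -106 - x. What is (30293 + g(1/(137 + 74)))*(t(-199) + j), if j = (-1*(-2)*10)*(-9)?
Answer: -2414023824/211 ≈ -1.1441e+7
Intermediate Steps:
j = -180 (j = (2*10)*(-9) = 20*(-9) = -180)
(30293 + g(1/(137 + 74)))*(t(-199) + j) = (30293 + (-106 - 1/(137 + 74)))*(-199 - 180) = (30293 + (-106 - 1/211))*(-379) = (30293 - 22367/211)*(-379) = (6369456/211)*(-379) = -2414023824/211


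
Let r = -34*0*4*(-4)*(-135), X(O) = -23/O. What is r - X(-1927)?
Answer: -23/1927 ≈ -0.011936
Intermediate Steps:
r = 0 (r = -0*(-4)*(-135) = -34*0*(-135) = 0*(-135) = 0)
r - X(-1927) = 0 - (-23)/(-1927) = 0 - (-23)*(-1)/1927 = 0 - 1*23/1927 = 0 - 23/1927 = -23/1927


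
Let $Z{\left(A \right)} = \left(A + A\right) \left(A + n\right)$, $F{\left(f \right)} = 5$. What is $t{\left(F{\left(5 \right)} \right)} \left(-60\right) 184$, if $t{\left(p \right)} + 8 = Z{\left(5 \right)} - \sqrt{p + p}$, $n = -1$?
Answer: $-353280 + 11040 \sqrt{10} \approx -3.1837 \cdot 10^{5}$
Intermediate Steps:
$Z{\left(A \right)} = 2 A \left(-1 + A\right)$ ($Z{\left(A \right)} = \left(A + A\right) \left(A - 1\right) = 2 A \left(-1 + A\right)$)
$t{\left(p \right)} = 32 - \sqrt{2} \sqrt{p}$ ($t{\left(p \right)} = -8 - \left(\sqrt{p + p} - 10 \left(-1 + 5\right)\right) = -8 - \left(-40 + \sqrt{2 p}\right) = -8 - \left(-40 + \sqrt{2} \sqrt{p}\right) = 32 - \sqrt{2} \sqrt{p}$)
$t{\left(F{\left(5 \right)} \right)} \left(-60\right) 184 = \left(32 - \sqrt{2} \sqrt{5}\right) \left(-60\right) 184 = \left(32 - \sqrt{10}\right) \left(-60\right) 184 = \left(-1920 + 60 \sqrt{10}\right) 184 = -353280 + 11040 \sqrt{10}$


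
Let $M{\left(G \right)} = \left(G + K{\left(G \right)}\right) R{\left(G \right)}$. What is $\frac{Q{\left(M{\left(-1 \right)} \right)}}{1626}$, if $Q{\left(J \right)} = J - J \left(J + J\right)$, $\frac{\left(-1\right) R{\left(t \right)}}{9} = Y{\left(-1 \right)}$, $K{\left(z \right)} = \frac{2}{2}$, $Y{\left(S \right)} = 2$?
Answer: $0$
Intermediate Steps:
$K{\left(z \right)} = 1$ ($K{\left(z \right)} = 2 \cdot \frac{1}{2} = 1$)
$R{\left(t \right)} = -18$ ($R{\left(t \right)} = \left(-9\right) 2 = -18$)
$M{\left(G \right)} = -18 - 18 G$ ($M{\left(G \right)} = \left(G + 1\right) \left(-18\right) = \left(1 + G\right) \left(-18\right) = -18 - 18 G$)
$Q{\left(J \right)} = J - 2 J^{2}$ ($Q{\left(J \right)} = J - J 2 J = J - 2 J^{2}$)
$\frac{Q{\left(M{\left(-1 \right)} \right)}}{1626} = \frac{\left(-18 - -18\right) \left(1 - 2 \left(-18 - -18\right)\right)}{1626} = \left(-18 + 18\right) \left(1 - 2 \left(-18 + 18\right)\right) \frac{1}{1626} = 0 \left(1 - 0\right) \frac{1}{1626} = 0 \left(1 + 0\right) \frac{1}{1626} = 0 \cdot 1 \cdot \frac{1}{1626} = 0 \cdot \frac{1}{1626} = 0$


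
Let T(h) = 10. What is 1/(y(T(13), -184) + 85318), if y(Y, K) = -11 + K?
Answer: 1/85123 ≈ 1.1748e-5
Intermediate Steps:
1/(y(T(13), -184) + 85318) = 1/((-11 - 184) + 85318) = 1/(-195 + 85318) = 1/85123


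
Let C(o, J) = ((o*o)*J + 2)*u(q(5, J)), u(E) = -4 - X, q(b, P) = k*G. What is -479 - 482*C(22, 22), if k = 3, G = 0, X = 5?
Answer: 46199221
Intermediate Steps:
q(b, P) = 0 (q(b, P) = 3*0 = 0)
u(E) = -9 (u(E) = -4 - 1*5 = -4 - 5 = -9)
C(o, J) = -18 - 9*J*o² (C(o, J) = ((o*o)*J + 2)*(-9) = (o²*J + 2)*(-9) = (J*o² + 2)*(-9) = (2 + J*o²)*(-9) = -18 - 9*J*o²)
-479 - 482*C(22, 22) = -479 - 482*(-18 - 9*22*22²) = -479 - 482*(-18 - 9*22*484) = -479 - 482*(-18 - 95832) = -479 - 482*(-95850) = -479 + 46199700 = 46199221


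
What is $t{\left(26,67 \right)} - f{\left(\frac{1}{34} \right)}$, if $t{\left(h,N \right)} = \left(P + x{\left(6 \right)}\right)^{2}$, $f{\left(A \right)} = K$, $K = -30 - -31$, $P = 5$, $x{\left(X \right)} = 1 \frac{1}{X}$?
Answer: $\frac{925}{36} \approx 25.694$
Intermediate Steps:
$x{\left(X \right)} = \frac{1}{X}$
$K = 1$ ($K = -30 + 31 = 1$)
$f{\left(A \right)} = 1$
$t{\left(h,N \right)} = \frac{961}{36}$ ($t{\left(h,N \right)} = \left(5 + \frac{1}{6}\right)^{2} = \left(\frac{31}{6}\right)^{2} = \frac{961}{36}$)
$t{\left(26,67 \right)} - f{\left(\frac{1}{34} \right)} = \frac{961}{36} - 1 = \frac{925}{36}$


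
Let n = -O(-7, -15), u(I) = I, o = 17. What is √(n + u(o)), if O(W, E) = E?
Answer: 4*√2 ≈ 5.6569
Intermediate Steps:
n = 15 (n = -1*(-15) = 15)
√(n + u(o)) = √(15 + 17) = √32 = 4*√2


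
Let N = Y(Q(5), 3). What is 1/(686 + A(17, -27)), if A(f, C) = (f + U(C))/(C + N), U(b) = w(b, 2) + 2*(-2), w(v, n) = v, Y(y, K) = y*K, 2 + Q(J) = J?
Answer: 9/6181 ≈ 0.0014561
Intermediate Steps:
Q(J) = -2 + J
Y(y, K) = K*y
N = 9 (N = 3*(-2 + 5) = 3*3 = 9)
U(b) = -4 + b (U(b) = b + 2*(-2) = b - 4 = -4 + b)
A(f, C) = (-4 + C + f)/(9 + C) (A(f, C) = (f + (-4 + C))/(C + 9) = (-4 + C + f)/(9 + C))
1/(686 + A(17, -27)) = 1/(686 + (-4 - 27 + 17)/(9 - 27)) = 1/(686 - 14/(-18)) = 1/(686 - 1/18*(-14)) = 1/(686 + 7/9) = 1/(6181/9) = 9/6181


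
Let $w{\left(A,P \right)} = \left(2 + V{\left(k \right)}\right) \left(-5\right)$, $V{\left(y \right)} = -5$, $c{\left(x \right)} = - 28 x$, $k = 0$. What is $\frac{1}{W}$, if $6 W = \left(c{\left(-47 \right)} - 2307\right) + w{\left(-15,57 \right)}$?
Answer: $- \frac{3}{488} \approx -0.0061475$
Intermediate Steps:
$w{\left(A,P \right)} = 15$ ($w{\left(A,P \right)} = \left(2 - 5\right) \left(-5\right) = \left(-3\right) \left(-5\right) = 15$)
$W = - \frac{488}{3}$ ($W = \frac{\left(\left(-28\right) \left(-47\right) - 2307\right) + 15}{6} = \frac{\left(1316 - 2307\right) + 15}{6} = \frac{-991 + 15}{6} = \frac{1}{6} \left(-976\right) = - \frac{488}{3} \approx -162.67$)
$\frac{1}{W} = \frac{1}{- \frac{488}{3}} = - \frac{3}{488}$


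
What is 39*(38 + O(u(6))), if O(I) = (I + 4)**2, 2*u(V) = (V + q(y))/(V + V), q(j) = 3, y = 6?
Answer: 142623/64 ≈ 2228.5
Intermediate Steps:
u(V) = (3 + V)/(4*V) (u(V) = ((V + 3)/(V + V))/2 = ((3 + V)/((2*V)))/2 = ((3 + V)*(1/(2*V)))/2 = ((3 + V)/(2*V))/2 = (3 + V)/(4*V))
O(I) = (4 + I)**2
39*(38 + O(u(6))) = 39*(38 + (4 + (1/4)*(3 + 6)/6)**2) = 39*(38 + (4 + (1/4)*(1/6)*9)**2) = 39*(38 + (4 + 3/8)**2) = 39*(38 + (35/8)**2) = 39*(38 + 1225/64) = 39*(3657/64) = 142623/64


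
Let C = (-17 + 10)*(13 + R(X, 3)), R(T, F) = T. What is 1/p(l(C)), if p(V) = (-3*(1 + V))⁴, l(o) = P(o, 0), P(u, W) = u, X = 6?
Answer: 1/24591257856 ≈ 4.0665e-11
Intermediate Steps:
C = -133 (C = (-17 + 10)*(13 + 6) = -7*19 = -133)
l(o) = o
p(V) = (-3 - 3*V)⁴
1/p(l(C)) = 1/(81*(1 - 133)⁴) = 1/(81*(-132)⁴) = 1/(81*303595776) = 1/24591257856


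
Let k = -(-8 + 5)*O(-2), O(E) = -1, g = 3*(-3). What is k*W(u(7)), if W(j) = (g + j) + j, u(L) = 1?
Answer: 21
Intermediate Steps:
g = -9
W(j) = -9 + 2*j (W(j) = (-9 + j) + j = -9 + 2*j)
k = -3 (k = -(-8 + 5)*(-1) = -(-3)*(-1) = -1*3 = -3)
k*W(u(7)) = -3*(-9 + 2*1) = -3*(-9 + 2) = -3*(-7) = 21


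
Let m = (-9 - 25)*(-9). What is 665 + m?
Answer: 971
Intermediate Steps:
m = 306 (m = -34*(-9) = 306)
665 + m = 665 + 306 = 971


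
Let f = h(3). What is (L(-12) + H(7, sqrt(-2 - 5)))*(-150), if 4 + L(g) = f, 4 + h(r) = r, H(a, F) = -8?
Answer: 1950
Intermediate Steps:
h(r) = -4 + r
f = -1 (f = -4 + 3 = -1)
L(g) = -5 (L(g) = -4 - 1 = -5)
(L(-12) + H(7, sqrt(-2 - 5)))*(-150) = (-5 - 8)*(-150) = -13*(-150) = 1950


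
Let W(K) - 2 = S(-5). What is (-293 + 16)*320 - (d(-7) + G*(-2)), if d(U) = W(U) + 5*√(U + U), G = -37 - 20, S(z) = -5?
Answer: -88751 - 5*I*√14 ≈ -88751.0 - 18.708*I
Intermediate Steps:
W(K) = -3 (W(K) = 2 - 5 = -3)
G = -57
d(U) = -3 + 5*√2*√U (d(U) = -3 + 5*√(U + U) = -3 + 5*√(2*U) = -3 + 5*(√2*√U) = -3 + 5*√2*√U)
(-293 + 16)*320 - (d(-7) + G*(-2)) = (-293 + 16)*320 - ((-3 + 5*√2*√(-7)) - 57*(-2)) = -277*320 - ((-3 + 5*√2*(I*√7)) + 114) = -88640 - ((-3 + 5*I*√14) + 114) = -88640 - (111 + 5*I*√14) = -88640 + (-111 - 5*I*√14) = -88751 - 5*I*√14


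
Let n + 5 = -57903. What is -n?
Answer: 57908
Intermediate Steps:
n = -57908 (n = -5 - 57903 = -57908)
-n = -1*(-57908) = 57908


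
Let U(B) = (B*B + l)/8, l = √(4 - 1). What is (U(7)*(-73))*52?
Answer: -46501/2 - 949*√3/2 ≈ -24072.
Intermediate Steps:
l = √3 ≈ 1.7320
U(B) = √3/8 + B²/8 (U(B) = (B*B + √3)/8 = (B² + √3)*(⅛) = (√3 + B²)*(⅛) = √3/8 + B²/8)
(U(7)*(-73))*52 = ((√3/8 + (⅛)*7²)*(-73))*52 = ((√3/8 + (⅛)*49)*(-73))*52 = ((√3/8 + 49/8)*(-73))*52 = ((49/8 + √3/8)*(-73))*52 = (-3577/8 - 73*√3/8)*52 = -46501/2 - 949*√3/2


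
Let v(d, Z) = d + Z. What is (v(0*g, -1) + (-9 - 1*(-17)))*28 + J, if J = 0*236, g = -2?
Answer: 196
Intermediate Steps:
v(d, Z) = Z + d
J = 0
(v(0*g, -1) + (-9 - 1*(-17)))*28 + J = ((-1 + 0*(-2)) + (-9 - 1*(-17)))*28 + 0 = ((-1 + 0) + (-9 + 17))*28 + 0 = (-1 + 8)*28 + 0 = 7*28 + 0 = 196 + 0 = 196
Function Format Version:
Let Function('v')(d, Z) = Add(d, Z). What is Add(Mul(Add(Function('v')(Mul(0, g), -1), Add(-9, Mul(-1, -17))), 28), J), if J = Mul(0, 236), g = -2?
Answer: 196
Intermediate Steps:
Function('v')(d, Z) = Add(Z, d)
J = 0
Add(Mul(Add(Function('v')(Mul(0, g), -1), Add(-9, Mul(-1, -17))), 28), J) = Add(Mul(Add(Add(-1, Mul(0, -2)), Add(-9, Mul(-1, -17))), 28), 0) = Add(Mul(Add(Add(-1, 0), Add(-9, 17)), 28), 0) = Add(Mul(Add(-1, 8), 28), 0) = Add(Mul(7, 28), 0) = Add(196, 0) = 196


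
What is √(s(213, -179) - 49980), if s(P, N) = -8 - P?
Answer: I*√50201 ≈ 224.06*I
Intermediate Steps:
√(s(213, -179) - 49980) = √((-8 - 1*213) - 49980) = √((-8 - 213) - 49980) = √(-221 - 49980) = √(-50201) = I*√50201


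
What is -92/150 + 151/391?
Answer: -6661/29325 ≈ -0.22714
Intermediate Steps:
-92/150 + 151/391 = -92*1/150 + 151*(1/391) = -46/75 + 151/391 = -6661/29325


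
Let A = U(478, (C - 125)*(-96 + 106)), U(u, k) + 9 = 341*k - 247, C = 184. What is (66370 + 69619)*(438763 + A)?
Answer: 86991755333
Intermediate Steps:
U(u, k) = -256 + 341*k (U(u, k) = -9 + (341*k - 247) = -9 + (-247 + 341*k) = -256 + 341*k)
A = 200934 (A = -256 + 341*((184 - 125)*(-96 + 106)) = -256 + 341*(59*10) = -256 + 341*590 = -256 + 201190 = 200934)
(66370 + 69619)*(438763 + A) = (66370 + 69619)*(438763 + 200934) = 135989*639697 = 86991755333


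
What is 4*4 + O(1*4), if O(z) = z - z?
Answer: 16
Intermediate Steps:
O(z) = 0
4*4 + O(1*4) = 4*4 + 0 = 16 + 0 = 16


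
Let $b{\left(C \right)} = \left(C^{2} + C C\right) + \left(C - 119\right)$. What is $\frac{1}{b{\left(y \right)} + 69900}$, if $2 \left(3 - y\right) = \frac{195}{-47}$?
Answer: $\frac{2209}{154271203} \approx 1.4319 \cdot 10^{-5}$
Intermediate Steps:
$y = \frac{477}{94}$ ($y = 3 - \frac{195 \frac{1}{-47}}{2} = 3 - \frac{195 \left(- \frac{1}{47}\right)}{2} = 3 - - \frac{195}{94} = 3 + \frac{195}{94} = \frac{477}{94} \approx 5.0745$)
$b{\left(C \right)} = -119 + C + 2 C^{2}$ ($b{\left(C \right)} = \left(C^{2} + C^{2}\right) + \left(C - 119\right) = 2 C^{2} + \left(-119 + C\right) = -119 + C + 2 C^{2}$)
$\frac{1}{b{\left(y \right)} + 69900} = \frac{1}{\left(-119 + \frac{477}{94} + 2 \left(\frac{477}{94}\right)^{2}\right) + 69900} = \frac{1}{\left(-119 + \frac{477}{94} + 2 \cdot \frac{227529}{8836}\right) + 69900} = \frac{1}{\left(-119 + \frac{477}{94} + \frac{227529}{4418}\right) + 69900} = \frac{1}{- \frac{137897}{2209} + 69900} = \frac{1}{\frac{154271203}{2209}} = \frac{2209}{154271203}$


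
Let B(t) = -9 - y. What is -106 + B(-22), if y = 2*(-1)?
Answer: -113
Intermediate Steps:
y = -2
B(t) = -7 (B(t) = -9 - 1*(-2) = -9 + 2 = -7)
-106 + B(-22) = -106 - 7 = -113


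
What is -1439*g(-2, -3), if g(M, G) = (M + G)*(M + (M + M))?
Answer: -43170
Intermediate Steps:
g(M, G) = 3*M*(G + M) (g(M, G) = (G + M)*(M + 2*M) = (G + M)*(3*M) = 3*M*(G + M))
-1439*g(-2, -3) = -4317*(-2)*(-3 - 2) = -4317*(-2)*(-5) = -1439*30 = -43170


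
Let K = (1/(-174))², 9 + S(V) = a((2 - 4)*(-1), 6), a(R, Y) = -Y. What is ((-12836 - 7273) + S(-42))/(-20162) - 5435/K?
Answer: -1658829144798/10081 ≈ -1.6455e+8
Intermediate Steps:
S(V) = -15 (S(V) = -9 - 1*6 = -9 - 6 = -15)
K = 1/30276 (K = (-1/174)² = 1/30276 ≈ 3.3029e-5)
((-12836 - 7273) + S(-42))/(-20162) - 5435/K = ((-12836 - 7273) - 15)/(-20162) - 5435/1/30276 = (-20109 - 15)*(-1/20162) - 5435*30276 = -20124*(-1/20162) - 164550060 = 10062/10081 - 164550060 = -1658829144798/10081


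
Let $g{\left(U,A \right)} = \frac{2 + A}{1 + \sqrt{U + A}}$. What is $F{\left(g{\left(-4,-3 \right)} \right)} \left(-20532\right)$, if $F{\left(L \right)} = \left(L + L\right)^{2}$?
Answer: $\frac{41064 i}{\sqrt{7} + 3 i} \approx 7699.5 + 6790.3 i$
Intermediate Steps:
$g{\left(U,A \right)} = \frac{2 + A}{1 + \sqrt{A + U}}$
$F{\left(L \right)} = 4 L^{2}$ ($F{\left(L \right)} = \left(2 L\right)^{2} = 4 L^{2}$)
$F{\left(g{\left(-4,-3 \right)} \right)} \left(-20532\right) = 4 \left(\frac{2 - 3}{1 + \sqrt{-3 - 4}}\right)^{2} \left(-20532\right) = 4 \left(\frac{1}{1 + \sqrt{-7}} \left(-1\right)\right)^{2} \left(-20532\right) = 4 \left(\frac{1}{1 + i \sqrt{7}} \left(-1\right)\right)^{2} \left(-20532\right) = 4 \left(- \frac{1}{1 + i \sqrt{7}}\right)^{2} \left(-20532\right) = \frac{4}{\left(1 + i \sqrt{7}\right)^{2}} \left(-20532\right) = - \frac{82128}{\left(1 + i \sqrt{7}\right)^{2}}$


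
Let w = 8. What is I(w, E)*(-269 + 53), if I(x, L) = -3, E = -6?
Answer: 648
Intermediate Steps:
I(w, E)*(-269 + 53) = -3*(-269 + 53) = -3*(-216) = 648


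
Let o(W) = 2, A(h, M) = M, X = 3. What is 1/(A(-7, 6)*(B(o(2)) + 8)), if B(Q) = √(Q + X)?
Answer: 4/177 - √5/354 ≈ 0.016282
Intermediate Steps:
B(Q) = √(3 + Q) (B(Q) = √(Q + 3) = √(3 + Q))
1/(A(-7, 6)*(B(o(2)) + 8)) = 1/(6*(√(3 + 2) + 8)) = 1/(6*(√5 + 8)) = 1/(6*(8 + √5)) = 1/(48 + 6*√5)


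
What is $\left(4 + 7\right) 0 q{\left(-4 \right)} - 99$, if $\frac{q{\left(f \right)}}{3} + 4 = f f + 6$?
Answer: $-99$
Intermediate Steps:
$q{\left(f \right)} = 6 + 3 f^{2}$ ($q{\left(f \right)} = -12 + 3 \left(f f + 6\right) = -12 + 3 \left(f^{2} + 6\right) = -12 + 3 \left(6 + f^{2}\right) = -12 + \left(18 + 3 f^{2}\right) = 6 + 3 f^{2}$)
$\left(4 + 7\right) 0 q{\left(-4 \right)} - 99 = \left(4 + 7\right) 0 \left(6 + 3 \left(-4\right)^{2}\right) - 99 = 11 \cdot 0 \left(6 + 3 \cdot 16\right) - 99 = 0 \left(6 + 48\right) - 99 = 0 \cdot 54 - 99 = 0 - 99 = -99$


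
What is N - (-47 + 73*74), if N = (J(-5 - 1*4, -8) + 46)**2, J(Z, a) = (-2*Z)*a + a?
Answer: 5881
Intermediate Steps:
J(Z, a) = a - 2*Z*a (J(Z, a) = -2*Z*a + a = a - 2*Z*a)
N = 11236 (N = (-8*(1 - 2*(-5 - 1*4)) + 46)**2 = (-8*(1 - 2*(-5 - 4)) + 46)**2 = (-8*(1 - 2*(-9)) + 46)**2 = (-8*(1 + 18) + 46)**2 = (-8*19 + 46)**2 = (-152 + 46)**2 = (-106)**2 = 11236)
N - (-47 + 73*74) = 11236 - (-47 + 73*74) = 11236 - (-47 + 5402) = 11236 - 1*5355 = 11236 - 5355 = 5881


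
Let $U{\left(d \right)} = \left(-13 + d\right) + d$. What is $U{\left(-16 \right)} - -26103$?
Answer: $26058$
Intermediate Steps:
$U{\left(d \right)} = -13 + 2 d$
$U{\left(-16 \right)} - -26103 = \left(-13 + 2 \left(-16\right)\right) - -26103 = \left(-13 - 32\right) + 26103 = -45 + 26103 = 26058$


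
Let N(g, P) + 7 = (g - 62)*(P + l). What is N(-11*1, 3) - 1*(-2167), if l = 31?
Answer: -322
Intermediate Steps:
N(g, P) = -7 + (-62 + g)*(31 + P) (N(g, P) = -7 + (g - 62)*(P + 31) = -7 + (-62 + g)*(31 + P))
N(-11*1, 3) - 1*(-2167) = (-1929 - 62*3 + 31*(-11*1) + 3*(-11*1)) - 1*(-2167) = (-1929 - 186 + 31*(-11) + 3*(-11)) + 2167 = (-1929 - 186 - 341 - 33) + 2167 = -2489 + 2167 = -322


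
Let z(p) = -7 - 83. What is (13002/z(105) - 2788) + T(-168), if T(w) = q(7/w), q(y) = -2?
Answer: -44017/15 ≈ -2934.5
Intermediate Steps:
z(p) = -90
T(w) = -2
(13002/z(105) - 2788) + T(-168) = (13002/(-90) - 2788) - 2 = (13002*(-1/90) - 2788) - 2 = (-2167/15 - 2788) - 2 = -43987/15 - 2 = -44017/15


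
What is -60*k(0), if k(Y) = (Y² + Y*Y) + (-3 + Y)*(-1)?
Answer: -180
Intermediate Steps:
k(Y) = 3 - Y + 2*Y² (k(Y) = (Y² + Y²) + (3 - Y) = 2*Y² + (3 - Y) = 3 - Y + 2*Y²)
-60*k(0) = -60*(3 - 1*0 + 2*0²) = -60*(3 + 0 + 2*0) = -60*(3 + 0 + 0) = -60*3 = -180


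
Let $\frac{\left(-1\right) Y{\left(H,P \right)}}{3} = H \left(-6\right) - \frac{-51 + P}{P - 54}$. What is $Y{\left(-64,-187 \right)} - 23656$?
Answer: $- \frac{5978014}{241} \approx -24805.0$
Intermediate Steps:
$Y{\left(H,P \right)} = 18 H + \frac{3 \left(-51 + P\right)}{-54 + P}$ ($Y{\left(H,P \right)} = - 3 \left(H \left(-6\right) - \frac{-51 + P}{P - 54}\right) = - 3 \left(- 6 H - \frac{-51 + P}{-54 + P}\right) = 18 H + \frac{3 \left(-51 + P\right)}{-54 + P}$)
$Y{\left(-64,-187 \right)} - 23656 = \frac{3 \left(-51 - 187 - -20736 + 6 \left(-64\right) \left(-187\right)\right)}{-54 - 187} - 23656 = \frac{3 \left(-51 - 187 + 20736 + 71808\right)}{-241} - 23656 = 3 \left(- \frac{1}{241}\right) 92306 - 23656 = - \frac{276918}{241} - 23656 = - \frac{5978014}{241}$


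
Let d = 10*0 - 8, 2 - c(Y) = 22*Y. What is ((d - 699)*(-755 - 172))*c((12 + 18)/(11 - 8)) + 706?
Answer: -142874096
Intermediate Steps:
c(Y) = 2 - 22*Y
d = -8 (d = 0 - 8 = -8)
((d - 699)*(-755 - 172))*c((12 + 18)/(11 - 8)) + 706 = ((-8 - 699)*(-755 - 172))*(2 - 22*(12 + 18)/(11 - 8)) + 706 = (-707*(-927))*(2 - 660/3) + 706 = 655389*(2 - 660/3) + 706 = 655389*(2 - 22*10) + 706 = 655389*(2 - 220) + 706 = 655389*(-218) + 706 = -142874802 + 706 = -142874096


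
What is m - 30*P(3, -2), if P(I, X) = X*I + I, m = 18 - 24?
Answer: 84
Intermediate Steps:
m = -6
P(I, X) = I + I*X (P(I, X) = I*X + I = I + I*X)
m - 30*P(3, -2) = -6 - 90*(1 - 2) = -6 - 90*(-1) = -6 - 30*(-3) = -6 + 90 = 84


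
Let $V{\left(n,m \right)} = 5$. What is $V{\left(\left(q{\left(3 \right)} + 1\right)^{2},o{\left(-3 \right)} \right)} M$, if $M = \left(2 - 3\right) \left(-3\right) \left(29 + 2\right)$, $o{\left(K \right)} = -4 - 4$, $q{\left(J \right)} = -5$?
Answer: $465$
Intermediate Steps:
$o{\left(K \right)} = -8$
$M = 93$ ($M = \left(-1\right) \left(-3\right) 31 = 3 \cdot 31 = 93$)
$V{\left(\left(q{\left(3 \right)} + 1\right)^{2},o{\left(-3 \right)} \right)} M = 5 \cdot 93 = 465$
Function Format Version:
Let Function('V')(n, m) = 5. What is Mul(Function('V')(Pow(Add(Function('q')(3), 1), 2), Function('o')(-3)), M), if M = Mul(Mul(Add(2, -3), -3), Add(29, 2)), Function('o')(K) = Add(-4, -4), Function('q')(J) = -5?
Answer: 465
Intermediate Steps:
Function('o')(K) = -8
M = 93 (M = Mul(Mul(-1, -3), 31) = Mul(3, 31) = 93)
Mul(Function('V')(Pow(Add(Function('q')(3), 1), 2), Function('o')(-3)), M) = Mul(5, 93) = 465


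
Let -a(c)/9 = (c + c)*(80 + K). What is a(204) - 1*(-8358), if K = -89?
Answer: 41406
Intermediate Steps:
a(c) = 162*c (a(c) = -9*(c + c)*(80 - 89) = -9*2*c*(-9) = -(-162)*c = 162*c)
a(204) - 1*(-8358) = 162*204 - 1*(-8358) = 33048 + 8358 = 41406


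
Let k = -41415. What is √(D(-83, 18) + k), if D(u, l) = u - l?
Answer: 2*I*√10379 ≈ 203.75*I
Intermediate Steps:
√(D(-83, 18) + k) = √((-83 - 1*18) - 41415) = √((-83 - 18) - 41415) = √(-101 - 41415) = √(-41516) = 2*I*√10379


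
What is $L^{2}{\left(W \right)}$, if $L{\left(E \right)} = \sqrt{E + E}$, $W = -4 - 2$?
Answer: $-12$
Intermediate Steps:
$W = -6$
$L{\left(E \right)} = \sqrt{2} \sqrt{E}$ ($L{\left(E \right)} = \sqrt{2 E} = \sqrt{2} \sqrt{E}$)
$L^{2}{\left(W \right)} = \left(\sqrt{2} \sqrt{-6}\right)^{2} = \left(\sqrt{2} i \sqrt{6}\right)^{2} = \left(2 i \sqrt{3}\right)^{2} = -12$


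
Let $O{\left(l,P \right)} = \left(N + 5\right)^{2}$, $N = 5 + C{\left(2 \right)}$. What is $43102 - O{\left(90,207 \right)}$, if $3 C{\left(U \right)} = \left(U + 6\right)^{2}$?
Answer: $\frac{379082}{9} \approx 42120.0$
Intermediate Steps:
$C{\left(U \right)} = \frac{\left(6 + U\right)^{2}}{3}$ ($C{\left(U \right)} = \frac{\left(U + 6\right)^{2}}{3} = \frac{\left(6 + U\right)^{2}}{3}$)
$N = \frac{79}{3}$ ($N = 5 + \frac{\left(6 + 2\right)^{2}}{3} = 5 + \frac{8^{2}}{3} = 5 + \frac{1}{3} \cdot 64 = 5 + \frac{64}{3} = \frac{79}{3} \approx 26.333$)
$O{\left(l,P \right)} = \frac{8836}{9}$ ($O{\left(l,P \right)} = \left(\frac{79}{3} + 5\right)^{2} = \left(\frac{94}{3}\right)^{2} = \frac{8836}{9}$)
$43102 - O{\left(90,207 \right)} = 43102 - \frac{8836}{9} = \frac{379082}{9}$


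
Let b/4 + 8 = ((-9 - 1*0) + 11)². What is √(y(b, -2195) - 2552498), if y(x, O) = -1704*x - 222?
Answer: 4*I*√157841 ≈ 1589.2*I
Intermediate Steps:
b = -16 (b = -32 + 4*((-9 - 1*0) + 11)² = -32 + 4*((-9 + 0) + 11)² = -32 + 4*(-9 + 11)² = -32 + 4*2² = -32 + 4*4 = -32 + 16 = -16)
y(x, O) = -222 - 1704*x
√(y(b, -2195) - 2552498) = √((-222 - 1704*(-16)) - 2552498) = √((-222 + 27264) - 2552498) = √(27042 - 2552498) = √(-2525456) = 4*I*√157841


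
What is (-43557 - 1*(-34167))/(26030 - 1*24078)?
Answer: -4695/976 ≈ -4.8104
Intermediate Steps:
(-43557 - 1*(-34167))/(26030 - 1*24078) = (-43557 + 34167)/(26030 - 24078) = -9390/1952 = -9390*1/1952 = -4695/976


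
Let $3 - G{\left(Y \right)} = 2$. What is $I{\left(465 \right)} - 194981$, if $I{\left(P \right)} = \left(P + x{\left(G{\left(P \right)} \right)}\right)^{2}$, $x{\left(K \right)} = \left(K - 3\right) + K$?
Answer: $20315$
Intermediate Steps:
$G{\left(Y \right)} = 1$ ($G{\left(Y \right)} = 3 - 2 = 1$)
$x{\left(K \right)} = -3 + 2 K$ ($x{\left(K \right)} = \left(-3 + K\right) + K = -3 + 2 K$)
$I{\left(P \right)} = \left(-1 + P\right)^{2}$ ($I{\left(P \right)} = \left(P + \left(-3 + 2 \cdot 1\right)\right)^{2} = \left(P + \left(-3 + 2\right)\right)^{2} = \left(P - 1\right)^{2} = \left(-1 + P\right)^{2}$)
$I{\left(465 \right)} - 194981 = \left(-1 + 465\right)^{2} - 194981 = 464^{2} - 194981 = 215296 - 194981 = 20315$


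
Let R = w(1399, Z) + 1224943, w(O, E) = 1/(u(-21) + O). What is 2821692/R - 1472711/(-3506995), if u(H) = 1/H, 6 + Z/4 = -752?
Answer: 68742444544571369/25240807771789525 ≈ 2.7235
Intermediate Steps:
Z = -3032 (Z = -24 + 4*(-752) = -24 - 3008 = -3032)
w(O, E) = 1/(-1/21 + O) (w(O, E) = 1/(1/(-21) + O) = 1/(-1/21 + O))
R = 35986375475/29378 (R = 21/(-1 + 21*1399) + 1224943 = 21/(-1 + 29379) + 1224943 = 21/29378 + 1224943 = 35986375475/29378 ≈ 1.2249e+6)
2821692/R - 1472711/(-3506995) = 2821692/(35986375475/29378) - 1472711/(-3506995) = 2821692*(29378/35986375475) - 1472711*(-1/3506995) = 82895667576/35986375475 + 1472711/3506995 = 68742444544571369/25240807771789525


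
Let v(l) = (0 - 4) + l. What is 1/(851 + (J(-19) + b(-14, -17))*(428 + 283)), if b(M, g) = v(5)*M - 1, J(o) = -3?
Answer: -1/11947 ≈ -8.3703e-5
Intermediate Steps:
v(l) = -4 + l
b(M, g) = -1 + M (b(M, g) = (-4 + 5)*M - 1 = 1*M - 1 = M - 1 = -1 + M)
1/(851 + (J(-19) + b(-14, -17))*(428 + 283)) = 1/(851 + (-3 + (-1 - 14))*(428 + 283)) = 1/(851 + (-3 - 15)*711) = 1/(851 - 18*711) = 1/(851 - 12798) = 1/(-11947) = -1/11947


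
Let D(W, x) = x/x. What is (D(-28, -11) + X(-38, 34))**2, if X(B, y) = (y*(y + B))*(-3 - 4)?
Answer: 908209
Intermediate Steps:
D(W, x) = 1
X(B, y) = -7*y*(B + y) (X(B, y) = (y*(B + y))*(-7) = -7*y*(B + y))
(D(-28, -11) + X(-38, 34))**2 = (1 - 7*34*(-38 + 34))**2 = (1 - 7*34*(-4))**2 = (1 + 952)**2 = 953**2 = 908209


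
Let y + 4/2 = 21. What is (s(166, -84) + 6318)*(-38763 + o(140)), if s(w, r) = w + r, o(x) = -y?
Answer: -248204800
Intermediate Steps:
y = 19 (y = -2 + 21 = 19)
o(x) = -19 (o(x) = -1*19 = -19)
s(w, r) = r + w
(s(166, -84) + 6318)*(-38763 + o(140)) = ((-84 + 166) + 6318)*(-38763 - 19) = (82 + 6318)*(-38782) = 6400*(-38782) = -248204800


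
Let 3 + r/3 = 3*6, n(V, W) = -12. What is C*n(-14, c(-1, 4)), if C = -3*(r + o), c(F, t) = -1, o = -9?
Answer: 1296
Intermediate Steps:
r = 45 (r = -9 + 3*(3*6) = -9 + 3*18 = -9 + 54 = 45)
C = -108 (C = -3*(45 - 9) = -3*36 = -108)
C*n(-14, c(-1, 4)) = -108*(-12) = 1296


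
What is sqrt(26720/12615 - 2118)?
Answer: I*sqrt(16015110)/87 ≈ 45.999*I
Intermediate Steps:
sqrt(26720/12615 - 2118) = sqrt(26720*(1/12615) - 2118) = sqrt(5344/2523 - 2118) = sqrt(-5338370/2523) = I*sqrt(16015110)/87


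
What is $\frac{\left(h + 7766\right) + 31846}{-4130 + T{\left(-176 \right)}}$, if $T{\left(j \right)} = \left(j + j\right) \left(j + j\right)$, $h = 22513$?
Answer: $\frac{62125}{119774} \approx 0.51869$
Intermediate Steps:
$T{\left(j \right)} = 4 j^{2}$ ($T{\left(j \right)} = 2 j 2 j = 4 j^{2}$)
$\frac{\left(h + 7766\right) + 31846}{-4130 + T{\left(-176 \right)}} = \frac{\left(22513 + 7766\right) + 31846}{-4130 + 4 \left(-176\right)^{2}} = \frac{30279 + 31846}{-4130 + 4 \cdot 30976} = \frac{62125}{-4130 + 123904} = \frac{62125}{119774}$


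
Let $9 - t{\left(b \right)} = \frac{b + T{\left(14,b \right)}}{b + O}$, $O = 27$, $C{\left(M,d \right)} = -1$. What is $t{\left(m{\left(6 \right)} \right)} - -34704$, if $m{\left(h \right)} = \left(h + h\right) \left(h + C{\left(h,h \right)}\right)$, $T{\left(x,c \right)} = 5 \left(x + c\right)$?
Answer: $\frac{3019601}{87} \approx 34708.0$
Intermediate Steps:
$T{\left(x,c \right)} = 5 c + 5 x$ ($T{\left(x,c \right)} = 5 \left(c + x\right) = 5 c + 5 x$)
$m{\left(h \right)} = 2 h \left(-1 + h\right)$ ($m{\left(h \right)} = \left(h + h\right) \left(h - 1\right) = 2 h \left(-1 + h\right)$)
$t{\left(b \right)} = 9 - \frac{70 + 6 b}{27 + b}$ ($t{\left(b \right)} = 9 - \frac{b + \left(5 b + 5 \cdot 14\right)}{b + 27} = 9 - \frac{b + \left(5 b + 70\right)}{27 + b} = 9 - \frac{b + \left(70 + 5 b\right)}{27 + b} = 9 - \frac{70 + 6 b}{27 + b}$)
$t{\left(m{\left(6 \right)} \right)} - -34704 = \frac{173 + 3 \cdot 2 \cdot 6 \left(-1 + 6\right)}{27 + 2 \cdot 6 \left(-1 + 6\right)} - -34704 = \frac{173 + 3 \cdot 2 \cdot 6 \cdot 5}{27 + 2 \cdot 6 \cdot 5} + 34704 = \frac{173 + 3 \cdot 60}{27 + 60} + 34704 = \frac{173 + 180}{87} + 34704 = \frac{1}{87} \cdot 353 + 34704 = \frac{353}{87} + 34704 = \frac{3019601}{87}$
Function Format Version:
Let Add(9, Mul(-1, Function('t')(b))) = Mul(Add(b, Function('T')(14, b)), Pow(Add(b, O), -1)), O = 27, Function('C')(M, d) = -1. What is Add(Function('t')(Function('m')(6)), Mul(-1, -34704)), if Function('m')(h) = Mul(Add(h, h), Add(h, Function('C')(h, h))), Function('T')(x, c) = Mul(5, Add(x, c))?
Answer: Rational(3019601, 87) ≈ 34708.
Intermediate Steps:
Function('T')(x, c) = Add(Mul(5, c), Mul(5, x)) (Function('T')(x, c) = Mul(5, Add(c, x)) = Add(Mul(5, c), Mul(5, x)))
Function('m')(h) = Mul(2, h, Add(-1, h)) (Function('m')(h) = Mul(Add(h, h), Add(h, -1)) = Mul(Mul(2, h), Add(-1, h)) = Mul(2, h, Add(-1, h)))
Function('t')(b) = Add(9, Mul(-1, Pow(Add(27, b), -1), Add(70, Mul(6, b)))) (Function('t')(b) = Add(9, Mul(-1, Mul(Add(b, Add(Mul(5, b), Mul(5, 14))), Pow(Add(b, 27), -1)))) = Add(9, Mul(-1, Mul(Add(b, Add(Mul(5, b), 70)), Pow(Add(27, b), -1)))) = Add(9, Mul(-1, Mul(Add(b, Add(70, Mul(5, b))), Pow(Add(27, b), -1)))) = Add(9, Mul(-1, Mul(Add(70, Mul(6, b)), Pow(Add(27, b), -1)))) = Add(9, Mul(-1, Mul(Pow(Add(27, b), -1), Add(70, Mul(6, b))))) = Add(9, Mul(-1, Pow(Add(27, b), -1), Add(70, Mul(6, b)))))
Add(Function('t')(Function('m')(6)), Mul(-1, -34704)) = Add(Mul(Pow(Add(27, Mul(2, 6, Add(-1, 6))), -1), Add(173, Mul(3, Mul(2, 6, Add(-1, 6))))), Mul(-1, -34704)) = Add(Mul(Pow(Add(27, Mul(2, 6, 5)), -1), Add(173, Mul(3, Mul(2, 6, 5)))), 34704) = Add(Mul(Pow(Add(27, 60), -1), Add(173, Mul(3, 60))), 34704) = Add(Mul(Pow(87, -1), Add(173, 180)), 34704) = Add(Mul(Rational(1, 87), 353), 34704) = Add(Rational(353, 87), 34704) = Rational(3019601, 87)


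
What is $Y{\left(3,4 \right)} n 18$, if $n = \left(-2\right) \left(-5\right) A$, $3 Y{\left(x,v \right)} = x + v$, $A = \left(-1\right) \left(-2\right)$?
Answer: $840$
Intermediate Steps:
$A = 2$
$Y{\left(x,v \right)} = \frac{v}{3} + \frac{x}{3}$ ($Y{\left(x,v \right)} = \frac{x + v}{3} = \frac{v + x}{3} = \frac{v}{3} + \frac{x}{3}$)
$n = 20$ ($n = \left(-2\right) \left(-5\right) 2 = 10 \cdot 2 = 20$)
$Y{\left(3,4 \right)} n 18 = \left(\frac{1}{3} \cdot 4 + \frac{1}{3} \cdot 3\right) 20 \cdot 18 = \left(\frac{4}{3} + 1\right) 20 \cdot 18 = \frac{7}{3} \cdot 20 \cdot 18 = \frac{140}{3} \cdot 18 = 840$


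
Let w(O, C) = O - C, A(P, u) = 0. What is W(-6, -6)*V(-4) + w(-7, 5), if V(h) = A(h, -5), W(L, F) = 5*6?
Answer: -12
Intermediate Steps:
W(L, F) = 30
V(h) = 0
W(-6, -6)*V(-4) + w(-7, 5) = 30*0 + (-7 - 1*5) = 0 + (-7 - 5) = 0 - 12 = -12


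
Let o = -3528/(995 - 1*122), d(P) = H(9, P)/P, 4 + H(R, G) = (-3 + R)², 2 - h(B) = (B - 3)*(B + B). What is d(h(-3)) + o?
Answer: -8216/1649 ≈ -4.9824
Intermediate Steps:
h(B) = 2 - 2*B*(-3 + B) (h(B) = 2 - (B - 3)*(B + B) = 2 - (-3 + B)*2*B = 2 - 2*B*(-3 + B))
H(R, G) = -4 + (-3 + R)²
d(P) = 32/P (d(P) = (-4 + (-3 + 9)²)/P = (-4 + 6²)/P = (-4 + 36)/P = 32/P)
o = -392/97 (o = -3528/(995 - 122) = -3528/873 = -3528*1/873 = -392/97 ≈ -4.0412)
d(h(-3)) + o = 32/(2 - 2*(-3)² + 6*(-3)) - 392/97 = 32/(2 - 2*9 - 18) - 392/97 = 32/(2 - 18 - 18) - 392/97 = 32/(-34) - 392/97 = 32*(-1/34) - 392/97 = -16/17 - 392/97 = -8216/1649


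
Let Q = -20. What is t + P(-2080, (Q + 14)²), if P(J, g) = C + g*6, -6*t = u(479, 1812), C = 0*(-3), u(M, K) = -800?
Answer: 1048/3 ≈ 349.33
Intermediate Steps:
C = 0
t = 400/3 (t = -⅙*(-800) = 400/3 ≈ 133.33)
P(J, g) = 6*g (P(J, g) = 0 + g*6 = 0 + 6*g = 6*g)
t + P(-2080, (Q + 14)²) = 400/3 + 6*(-20 + 14)² = 400/3 + 6*(-6)² = 400/3 + 6*36 = 400/3 + 216 = 1048/3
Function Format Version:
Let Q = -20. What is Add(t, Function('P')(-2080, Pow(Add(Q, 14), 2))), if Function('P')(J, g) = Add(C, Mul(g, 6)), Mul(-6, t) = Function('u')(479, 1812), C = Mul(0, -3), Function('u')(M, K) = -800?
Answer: Rational(1048, 3) ≈ 349.33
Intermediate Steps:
C = 0
t = Rational(400, 3) (t = Mul(Rational(-1, 6), -800) = Rational(400, 3) ≈ 133.33)
Function('P')(J, g) = Mul(6, g) (Function('P')(J, g) = Add(0, Mul(g, 6)) = Add(0, Mul(6, g)) = Mul(6, g))
Add(t, Function('P')(-2080, Pow(Add(Q, 14), 2))) = Add(Rational(400, 3), Mul(6, Pow(Add(-20, 14), 2))) = Add(Rational(400, 3), Mul(6, Pow(-6, 2))) = Add(Rational(400, 3), Mul(6, 36)) = Add(Rational(400, 3), 216) = Rational(1048, 3)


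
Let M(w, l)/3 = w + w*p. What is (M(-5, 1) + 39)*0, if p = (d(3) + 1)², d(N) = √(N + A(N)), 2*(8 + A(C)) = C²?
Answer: 0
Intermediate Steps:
A(C) = -8 + C²/2
d(N) = √(-8 + N + N²/2) (d(N) = √(N + (-8 + N²/2)) = √(-8 + N + N²/2))
p = (1 + I*√2/2)² (p = (√(-32 + 2*3² + 4*3)/2 + 1)² = (√(-32 + 2*9 + 12)/2 + 1)² = (√(-32 + 18 + 12)/2 + 1)² = (√(-2)/2 + 1)² = ((I*√2)/2 + 1)² = (I*√2/2 + 1)² = (1 + I*√2/2)² ≈ 0.5 + 1.4142*I)
M(w, l) = 3*w + 3*w*(½ + I*√2) (M(w, l) = 3*(w + w*(½ + I*√2)) = 3*w + 3*w*(½ + I*√2))
(M(-5, 1) + 39)*0 = ((3/2)*(-5)*(3 + 2*I*√2) + 39)*0 = ((-45/2 - 15*I*√2) + 39)*0 = (33/2 - 15*I*√2)*0 = 0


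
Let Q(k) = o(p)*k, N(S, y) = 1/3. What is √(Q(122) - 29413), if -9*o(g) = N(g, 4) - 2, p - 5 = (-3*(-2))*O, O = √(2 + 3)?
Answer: I*√2380623/9 ≈ 171.44*I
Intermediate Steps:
O = √5 ≈ 2.2361
N(S, y) = ⅓
p = 5 + 6*√5 (p = 5 + (-3*(-2))*√5 = 5 + 6*√5 ≈ 18.416)
o(g) = 5/27 (o(g) = -(⅓ - 2)/9 = -⅑*(-5/3) = 5/27)
Q(k) = 5*k/27
√(Q(122) - 29413) = √((5/27)*122 - 29413) = √(610/27 - 29413) = √(-793541/27) = I*√2380623/9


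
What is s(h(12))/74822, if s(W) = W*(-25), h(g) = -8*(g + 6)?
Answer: 1800/37411 ≈ 0.048114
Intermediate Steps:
h(g) = -48 - 8*g (h(g) = -8*(6 + g) = -48 - 8*g)
s(W) = -25*W
s(h(12))/74822 = -25*(-48 - 8*12)/74822 = -25*(-48 - 96)*(1/74822) = -25*(-144)*(1/74822) = 3600*(1/74822) = 1800/37411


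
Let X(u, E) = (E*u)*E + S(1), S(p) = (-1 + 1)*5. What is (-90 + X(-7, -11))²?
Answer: 877969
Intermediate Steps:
S(p) = 0 (S(p) = 0*5 = 0)
X(u, E) = u*E² (X(u, E) = (E*u)*E + 0 = u*E² + 0 = u*E²)
(-90 + X(-7, -11))² = (-90 - 7*(-11)²)² = (-90 - 7*121)² = (-90 - 847)² = (-937)² = 877969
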